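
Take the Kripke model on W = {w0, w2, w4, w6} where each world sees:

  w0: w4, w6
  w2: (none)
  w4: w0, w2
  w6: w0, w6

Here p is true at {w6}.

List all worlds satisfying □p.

w0: successors {w4, w6}; p there: w4:F, w6:T. ✗
w2: no successors, so □p holds vacuously. ✓
w4: successors {w0, w2}; p there: w0:F, w2:F. ✗
w6: successors {w0, w6}; p there: w0:F, w6:T. ✗

{w2}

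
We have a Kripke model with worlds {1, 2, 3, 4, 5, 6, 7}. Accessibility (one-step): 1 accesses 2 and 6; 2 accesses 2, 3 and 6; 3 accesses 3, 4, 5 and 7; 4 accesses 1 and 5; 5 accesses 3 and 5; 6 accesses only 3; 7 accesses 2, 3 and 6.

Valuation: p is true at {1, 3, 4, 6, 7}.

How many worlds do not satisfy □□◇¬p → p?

1

1: □□◇¬p is F, p is T. ✓
2: □□◇¬p is F, p is F. ✓
3: □□◇¬p is F, p is T. ✓
4: □□◇¬p is F, p is T. ✓
5: □□◇¬p is T, p is F. ✗
6: □□◇¬p is T, p is T. ✓
7: □□◇¬p is F, p is T. ✓
Satisfying worlds: {1, 2, 3, 4, 6, 7}.
So □□◇¬p → p fails at the other 1 world.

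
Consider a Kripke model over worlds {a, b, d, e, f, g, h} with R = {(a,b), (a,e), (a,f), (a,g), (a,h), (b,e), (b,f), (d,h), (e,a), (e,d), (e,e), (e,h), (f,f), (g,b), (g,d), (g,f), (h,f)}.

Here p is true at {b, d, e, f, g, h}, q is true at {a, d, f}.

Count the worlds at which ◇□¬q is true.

a: successors {b, e, f, g, h}; □¬q there: b:F, e:F, f:F, g:F, h:F. ✗
b: successors {e, f}; □¬q there: e:F, f:F. ✗
d: successors {h}; □¬q there: h:F. ✗
e: successors {a, d, e, h}; □¬q there: a:F, d:T, e:F, h:F. ✓
f: successors {f}; □¬q there: f:F. ✗
g: successors {b, d, f}; □¬q there: b:F, d:T, f:F. ✓
h: successors {f}; □¬q there: f:F. ✗
Satisfying worlds: {e, g}.

2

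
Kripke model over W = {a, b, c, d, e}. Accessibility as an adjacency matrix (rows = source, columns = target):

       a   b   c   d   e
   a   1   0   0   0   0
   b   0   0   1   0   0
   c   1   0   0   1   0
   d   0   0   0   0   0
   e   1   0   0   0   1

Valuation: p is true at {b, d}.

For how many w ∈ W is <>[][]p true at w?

a: successors {a}; [][]p there: a:F. ✗
b: successors {c}; [][]p there: c:F. ✗
c: successors {a, d}; [][]p there: a:F, d:T. ✓
d: no successors, so <>[][]p fails. ✗
e: successors {a, e}; [][]p there: a:F, e:F. ✗
Satisfying worlds: {c}.

1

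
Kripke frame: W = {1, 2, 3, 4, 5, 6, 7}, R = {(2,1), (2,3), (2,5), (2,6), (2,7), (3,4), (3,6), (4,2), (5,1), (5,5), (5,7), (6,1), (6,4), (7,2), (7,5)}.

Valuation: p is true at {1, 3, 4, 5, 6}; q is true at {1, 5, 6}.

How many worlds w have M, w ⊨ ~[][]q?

1: [][]q is T. ✗
2: [][]q is F. ✓
3: [][]q is F. ✓
4: [][]q is F. ✓
5: [][]q is F. ✓
6: [][]q is F. ✓
7: [][]q is F. ✓
Satisfying worlds: {2, 3, 4, 5, 6, 7}.

6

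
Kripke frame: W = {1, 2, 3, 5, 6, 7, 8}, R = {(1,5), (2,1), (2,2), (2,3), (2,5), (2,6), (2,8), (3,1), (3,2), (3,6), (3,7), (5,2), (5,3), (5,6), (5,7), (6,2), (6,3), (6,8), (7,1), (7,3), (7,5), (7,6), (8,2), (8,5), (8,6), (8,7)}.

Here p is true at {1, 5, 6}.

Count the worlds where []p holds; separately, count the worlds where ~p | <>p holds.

1 and 6

For []p:
1: successors {5}; p there: 5:T. ✓
2: successors {1, 2, 3, 5, 6, 8}; p there: 1:T, 2:F, 3:F, 5:T, 6:T, 8:F. ✗
3: successors {1, 2, 6, 7}; p there: 1:T, 2:F, 6:T, 7:F. ✗
5: successors {2, 3, 6, 7}; p there: 2:F, 3:F, 6:T, 7:F. ✗
6: successors {2, 3, 8}; p there: 2:F, 3:F, 8:F. ✗
7: successors {1, 3, 5, 6}; p there: 1:T, 3:F, 5:T, 6:T. ✗
8: successors {2, 5, 6, 7}; p there: 2:F, 5:T, 6:T, 7:F. ✗
— 1 world.
For ~p | <>p:
1: ~p is F, <>p is T. ✓
2: ~p is T, <>p is T. ✓
3: ~p is T, <>p is T. ✓
5: ~p is F, <>p is T. ✓
6: ~p is F, <>p is F. ✗
7: ~p is T, <>p is T. ✓
8: ~p is T, <>p is T. ✓
— 6 worlds.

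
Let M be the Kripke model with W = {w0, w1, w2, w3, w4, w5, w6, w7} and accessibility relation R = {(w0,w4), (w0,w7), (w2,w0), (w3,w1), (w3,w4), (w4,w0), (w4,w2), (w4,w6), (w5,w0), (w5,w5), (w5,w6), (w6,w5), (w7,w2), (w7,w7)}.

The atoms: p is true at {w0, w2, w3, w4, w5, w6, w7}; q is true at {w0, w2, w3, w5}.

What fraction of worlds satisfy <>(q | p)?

w0: successors {w4, w7}; q | p there: w4:T, w7:T. ✓
w1: no successors, so <>(q | p) fails. ✗
w2: successors {w0}; q | p there: w0:T. ✓
w3: successors {w1, w4}; q | p there: w1:F, w4:T. ✓
w4: successors {w0, w2, w6}; q | p there: w0:T, w2:T, w6:T. ✓
w5: successors {w0, w5, w6}; q | p there: w0:T, w5:T, w6:T. ✓
w6: successors {w5}; q | p there: w5:T. ✓
w7: successors {w2, w7}; q | p there: w2:T, w7:T. ✓
That's 7 of 8 worlds, so 7/8.

7/8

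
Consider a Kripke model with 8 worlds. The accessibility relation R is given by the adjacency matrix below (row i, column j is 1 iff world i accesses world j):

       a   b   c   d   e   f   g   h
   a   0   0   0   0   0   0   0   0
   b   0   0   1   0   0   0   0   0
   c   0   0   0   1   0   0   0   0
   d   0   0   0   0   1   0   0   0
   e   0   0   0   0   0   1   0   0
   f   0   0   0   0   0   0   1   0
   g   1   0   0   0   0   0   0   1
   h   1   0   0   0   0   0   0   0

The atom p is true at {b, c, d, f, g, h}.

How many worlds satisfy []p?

5

a: no successors, so []p holds vacuously. ✓
b: successors {c}; p there: c:T. ✓
c: successors {d}; p there: d:T. ✓
d: successors {e}; p there: e:F. ✗
e: successors {f}; p there: f:T. ✓
f: successors {g}; p there: g:T. ✓
g: successors {a, h}; p there: a:F, h:T. ✗
h: successors {a}; p there: a:F. ✗
Satisfying worlds: {a, b, c, e, f}.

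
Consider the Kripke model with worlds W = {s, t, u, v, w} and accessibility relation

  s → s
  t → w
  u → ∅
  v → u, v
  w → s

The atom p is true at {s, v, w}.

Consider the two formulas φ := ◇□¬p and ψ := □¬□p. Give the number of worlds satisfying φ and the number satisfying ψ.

For ◇□¬p:
s: successors {s}; □¬p there: s:F. ✗
t: successors {w}; □¬p there: w:F. ✗
u: no successors, so ◇□¬p fails. ✗
v: successors {u, v}; □¬p there: u:T, v:F. ✓
w: successors {s}; □¬p there: s:F. ✗
— 1 world.
For □¬□p:
s: successors {s}; ¬□p there: s:F. ✗
t: successors {w}; ¬□p there: w:F. ✗
u: no successors, so □¬□p holds vacuously. ✓
v: successors {u, v}; ¬□p there: u:F, v:T. ✗
w: successors {s}; ¬□p there: s:F. ✗
— 1 world.

1 and 1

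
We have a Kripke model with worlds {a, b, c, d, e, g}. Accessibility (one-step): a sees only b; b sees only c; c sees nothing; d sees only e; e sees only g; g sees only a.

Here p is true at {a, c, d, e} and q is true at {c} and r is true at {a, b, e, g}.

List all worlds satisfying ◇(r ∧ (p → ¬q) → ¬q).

a: successors {b}; r ∧ (p → ¬q) → ¬q there: b:T. ✓
b: successors {c}; r ∧ (p → ¬q) → ¬q there: c:T. ✓
c: no successors, so ◇(r ∧ (p → ¬q) → ¬q) fails. ✗
d: successors {e}; r ∧ (p → ¬q) → ¬q there: e:T. ✓
e: successors {g}; r ∧ (p → ¬q) → ¬q there: g:T. ✓
g: successors {a}; r ∧ (p → ¬q) → ¬q there: a:T. ✓

{a, b, d, e, g}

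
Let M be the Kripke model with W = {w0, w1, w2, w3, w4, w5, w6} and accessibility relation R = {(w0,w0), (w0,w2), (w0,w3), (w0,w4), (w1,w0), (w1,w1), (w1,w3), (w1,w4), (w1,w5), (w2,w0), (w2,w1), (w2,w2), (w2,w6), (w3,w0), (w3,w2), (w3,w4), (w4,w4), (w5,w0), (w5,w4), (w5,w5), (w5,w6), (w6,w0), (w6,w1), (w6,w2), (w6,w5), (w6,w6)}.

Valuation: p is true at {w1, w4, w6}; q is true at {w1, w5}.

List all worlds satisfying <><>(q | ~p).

{w0, w1, w2, w3, w5, w6}

w0: successors {w0, w2, w3, w4}; <>(q | ~p) there: w0:T, w2:T, w3:T, w4:F. ✓
w1: successors {w0, w1, w3, w4, w5}; <>(q | ~p) there: w0:T, w1:T, w3:T, w4:F, w5:T. ✓
w2: successors {w0, w1, w2, w6}; <>(q | ~p) there: w0:T, w1:T, w2:T, w6:T. ✓
w3: successors {w0, w2, w4}; <>(q | ~p) there: w0:T, w2:T, w4:F. ✓
w4: successors {w4}; <>(q | ~p) there: w4:F. ✗
w5: successors {w0, w4, w5, w6}; <>(q | ~p) there: w0:T, w4:F, w5:T, w6:T. ✓
w6: successors {w0, w1, w2, w5, w6}; <>(q | ~p) there: w0:T, w1:T, w2:T, w5:T, w6:T. ✓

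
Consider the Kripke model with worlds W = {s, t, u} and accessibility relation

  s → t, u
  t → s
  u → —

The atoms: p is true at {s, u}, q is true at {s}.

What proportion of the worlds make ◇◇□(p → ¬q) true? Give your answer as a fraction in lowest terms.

2/3

s: successors {t, u}; ◇□(p → ¬q) there: t:T, u:F. ✓
t: successors {s}; ◇□(p → ¬q) there: s:T. ✓
u: no successors, so ◇◇□(p → ¬q) fails. ✗
That's 2 of 3 worlds, so 2/3.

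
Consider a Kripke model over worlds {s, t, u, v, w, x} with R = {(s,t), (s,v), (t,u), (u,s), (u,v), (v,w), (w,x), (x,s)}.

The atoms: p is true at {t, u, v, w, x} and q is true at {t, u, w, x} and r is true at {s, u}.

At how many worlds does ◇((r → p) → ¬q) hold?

3

s: successors {t, v}; (r → p) → ¬q there: t:F, v:T. ✓
t: successors {u}; (r → p) → ¬q there: u:F. ✗
u: successors {s, v}; (r → p) → ¬q there: s:T, v:T. ✓
v: successors {w}; (r → p) → ¬q there: w:F. ✗
w: successors {x}; (r → p) → ¬q there: x:F. ✗
x: successors {s}; (r → p) → ¬q there: s:T. ✓
Satisfying worlds: {s, u, x}.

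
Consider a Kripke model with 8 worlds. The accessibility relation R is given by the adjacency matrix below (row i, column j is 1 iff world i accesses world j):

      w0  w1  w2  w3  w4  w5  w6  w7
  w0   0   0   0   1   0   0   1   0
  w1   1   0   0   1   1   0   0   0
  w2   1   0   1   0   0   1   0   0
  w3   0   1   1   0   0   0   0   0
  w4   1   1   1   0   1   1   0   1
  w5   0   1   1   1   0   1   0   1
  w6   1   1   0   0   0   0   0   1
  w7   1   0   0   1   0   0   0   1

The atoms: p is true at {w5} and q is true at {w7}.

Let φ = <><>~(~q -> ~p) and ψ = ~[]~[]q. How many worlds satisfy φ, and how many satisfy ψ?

5 and 0

For <><>~(~q -> ~p):
w0: successors {w3, w6}; <>~(~q -> ~p) there: w3:F, w6:F. ✗
w1: successors {w0, w3, w4}; <>~(~q -> ~p) there: w0:F, w3:F, w4:T. ✓
w2: successors {w0, w2, w5}; <>~(~q -> ~p) there: w0:F, w2:T, w5:T. ✓
w3: successors {w1, w2}; <>~(~q -> ~p) there: w1:F, w2:T. ✓
w4: successors {w0, w1, w2, w4, w5, w7}; <>~(~q -> ~p) there: w0:F, w1:F, w2:T, w4:T, w5:T, w7:F. ✓
w5: successors {w1, w2, w3, w5, w7}; <>~(~q -> ~p) there: w1:F, w2:T, w3:F, w5:T, w7:F. ✓
w6: successors {w0, w1, w7}; <>~(~q -> ~p) there: w0:F, w1:F, w7:F. ✗
w7: successors {w0, w3, w7}; <>~(~q -> ~p) there: w0:F, w3:F, w7:F. ✗
— 5 worlds.
For ~[]~[]q:
w0: []~[]q is T. ✗
w1: []~[]q is T. ✗
w2: []~[]q is T. ✗
w3: []~[]q is T. ✗
w4: []~[]q is T. ✗
w5: []~[]q is T. ✗
w6: []~[]q is T. ✗
w7: []~[]q is T. ✗
— 0 worlds.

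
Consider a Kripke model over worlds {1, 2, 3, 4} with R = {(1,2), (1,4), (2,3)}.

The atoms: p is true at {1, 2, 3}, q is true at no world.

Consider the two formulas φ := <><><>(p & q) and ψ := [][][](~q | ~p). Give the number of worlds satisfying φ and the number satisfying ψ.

0 and 4

For <><><>(p & q):
1: successors {2, 4}; <><>(p & q) there: 2:F, 4:F. ✗
2: successors {3}; <><>(p & q) there: 3:F. ✗
3: no successors, so <><><>(p & q) fails. ✗
4: no successors, so <><><>(p & q) fails. ✗
— 0 worlds.
For [][][](~q | ~p):
1: successors {2, 4}; [][](~q | ~p) there: 2:T, 4:T. ✓
2: successors {3}; [][](~q | ~p) there: 3:T. ✓
3: no successors, so [][][](~q | ~p) holds vacuously. ✓
4: no successors, so [][][](~q | ~p) holds vacuously. ✓
— 4 worlds.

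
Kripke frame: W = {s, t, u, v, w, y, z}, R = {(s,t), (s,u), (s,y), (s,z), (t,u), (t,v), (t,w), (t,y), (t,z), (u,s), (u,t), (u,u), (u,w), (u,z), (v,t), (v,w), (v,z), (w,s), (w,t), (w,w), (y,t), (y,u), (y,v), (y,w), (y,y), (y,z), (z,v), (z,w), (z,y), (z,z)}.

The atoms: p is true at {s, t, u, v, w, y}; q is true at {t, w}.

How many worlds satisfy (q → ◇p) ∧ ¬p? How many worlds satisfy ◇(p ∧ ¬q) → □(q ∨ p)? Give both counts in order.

For (q → ◇p) ∧ ¬p:
s: q → ◇p is T, ¬p is F. ✗
t: q → ◇p is T, ¬p is F. ✗
u: q → ◇p is T, ¬p is F. ✗
v: q → ◇p is T, ¬p is F. ✗
w: q → ◇p is T, ¬p is F. ✗
y: q → ◇p is T, ¬p is F. ✗
z: q → ◇p is T, ¬p is T. ✓
— 1 world.
For ◇(p ∧ ¬q) → □(q ∨ p):
s: ◇(p ∧ ¬q) is T, □(q ∨ p) is F. ✗
t: ◇(p ∧ ¬q) is T, □(q ∨ p) is F. ✗
u: ◇(p ∧ ¬q) is T, □(q ∨ p) is F. ✗
v: ◇(p ∧ ¬q) is F, □(q ∨ p) is F. ✓
w: ◇(p ∧ ¬q) is T, □(q ∨ p) is T. ✓
y: ◇(p ∧ ¬q) is T, □(q ∨ p) is F. ✗
z: ◇(p ∧ ¬q) is T, □(q ∨ p) is F. ✗
— 2 worlds.

1 and 2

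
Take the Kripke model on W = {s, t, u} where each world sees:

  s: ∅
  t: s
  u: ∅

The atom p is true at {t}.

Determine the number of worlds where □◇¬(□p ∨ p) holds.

2

s: no successors, so □◇¬(□p ∨ p) holds vacuously. ✓
t: successors {s}; ◇¬(□p ∨ p) there: s:F. ✗
u: no successors, so □◇¬(□p ∨ p) holds vacuously. ✓
Satisfying worlds: {s, u}.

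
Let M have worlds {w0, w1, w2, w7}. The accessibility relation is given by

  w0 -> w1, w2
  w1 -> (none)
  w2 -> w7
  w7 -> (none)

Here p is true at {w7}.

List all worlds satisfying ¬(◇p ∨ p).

w0: ◇p ∨ p is F. ✓
w1: ◇p ∨ p is F. ✓
w2: ◇p ∨ p is T. ✗
w7: ◇p ∨ p is T. ✗

{w0, w1}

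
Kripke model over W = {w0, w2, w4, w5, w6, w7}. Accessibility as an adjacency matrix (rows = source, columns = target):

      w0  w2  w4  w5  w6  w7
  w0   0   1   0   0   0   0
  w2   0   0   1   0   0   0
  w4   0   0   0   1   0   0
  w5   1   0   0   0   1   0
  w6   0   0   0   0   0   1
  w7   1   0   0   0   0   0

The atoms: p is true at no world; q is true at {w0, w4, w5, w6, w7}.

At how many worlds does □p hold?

0

w0: successors {w2}; p there: w2:F. ✗
w2: successors {w4}; p there: w4:F. ✗
w4: successors {w5}; p there: w5:F. ✗
w5: successors {w0, w6}; p there: w0:F, w6:F. ✗
w6: successors {w7}; p there: w7:F. ✗
w7: successors {w0}; p there: w0:F. ✗
Satisfying worlds: ∅.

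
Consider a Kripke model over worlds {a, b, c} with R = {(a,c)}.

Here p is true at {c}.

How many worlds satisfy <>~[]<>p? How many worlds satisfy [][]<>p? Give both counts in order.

0 and 3

For <>~[]<>p:
a: successors {c}; ~[]<>p there: c:F. ✗
b: no successors, so <>~[]<>p fails. ✗
c: no successors, so <>~[]<>p fails. ✗
— 0 worlds.
For [][]<>p:
a: successors {c}; []<>p there: c:T. ✓
b: no successors, so [][]<>p holds vacuously. ✓
c: no successors, so [][]<>p holds vacuously. ✓
— 3 worlds.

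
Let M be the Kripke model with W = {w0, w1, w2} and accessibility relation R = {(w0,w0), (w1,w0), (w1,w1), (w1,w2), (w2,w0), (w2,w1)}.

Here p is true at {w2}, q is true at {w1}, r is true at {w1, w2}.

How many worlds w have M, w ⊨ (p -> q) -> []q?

1

w0: p -> q is T, []q is F. ✗
w1: p -> q is T, []q is F. ✗
w2: p -> q is F, []q is F. ✓
Satisfying worlds: {w2}.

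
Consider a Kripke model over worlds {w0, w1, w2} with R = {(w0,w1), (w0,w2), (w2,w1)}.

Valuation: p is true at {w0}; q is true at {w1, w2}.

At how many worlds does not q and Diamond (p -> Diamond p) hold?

1

w0: not q is T, Diamond (p -> Diamond p) is T. ✓
w1: not q is F, Diamond (p -> Diamond p) is F. ✗
w2: not q is F, Diamond (p -> Diamond p) is T. ✗
Satisfying worlds: {w0}.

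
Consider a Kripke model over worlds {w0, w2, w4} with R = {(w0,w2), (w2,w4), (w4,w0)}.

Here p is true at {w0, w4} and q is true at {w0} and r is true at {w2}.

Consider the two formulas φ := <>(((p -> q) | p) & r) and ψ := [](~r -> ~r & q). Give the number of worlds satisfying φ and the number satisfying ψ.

For <>(((p -> q) | p) & r):
w0: successors {w2}; ((p -> q) | p) & r there: w2:T. ✓
w2: successors {w4}; ((p -> q) | p) & r there: w4:F. ✗
w4: successors {w0}; ((p -> q) | p) & r there: w0:F. ✗
— 1 world.
For [](~r -> ~r & q):
w0: successors {w2}; ~r -> ~r & q there: w2:T. ✓
w2: successors {w4}; ~r -> ~r & q there: w4:F. ✗
w4: successors {w0}; ~r -> ~r & q there: w0:T. ✓
— 2 worlds.

1 and 2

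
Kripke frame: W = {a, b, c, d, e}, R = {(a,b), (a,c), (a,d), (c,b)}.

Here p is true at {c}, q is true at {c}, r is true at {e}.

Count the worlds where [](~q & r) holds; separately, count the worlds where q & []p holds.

3 and 0

For [](~q & r):
a: successors {b, c, d}; ~q & r there: b:F, c:F, d:F. ✗
b: no successors, so [](~q & r) holds vacuously. ✓
c: successors {b}; ~q & r there: b:F. ✗
d: no successors, so [](~q & r) holds vacuously. ✓
e: no successors, so [](~q & r) holds vacuously. ✓
— 3 worlds.
For q & []p:
a: q is F, []p is F. ✗
b: q is F, []p is T. ✗
c: q is T, []p is F. ✗
d: q is F, []p is T. ✗
e: q is F, []p is T. ✗
— 0 worlds.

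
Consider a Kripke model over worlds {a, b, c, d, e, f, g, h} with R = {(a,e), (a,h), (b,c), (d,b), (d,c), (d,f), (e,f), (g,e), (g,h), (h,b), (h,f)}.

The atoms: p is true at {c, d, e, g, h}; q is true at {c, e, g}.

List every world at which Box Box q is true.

a: successors {e, h}; Box q there: e:F, h:F. ✗
b: successors {c}; Box q there: c:T. ✓
c: no successors, so Box Box q holds vacuously. ✓
d: successors {b, c, f}; Box q there: b:T, c:T, f:T. ✓
e: successors {f}; Box q there: f:T. ✓
f: no successors, so Box Box q holds vacuously. ✓
g: successors {e, h}; Box q there: e:F, h:F. ✗
h: successors {b, f}; Box q there: b:T, f:T. ✓

{b, c, d, e, f, h}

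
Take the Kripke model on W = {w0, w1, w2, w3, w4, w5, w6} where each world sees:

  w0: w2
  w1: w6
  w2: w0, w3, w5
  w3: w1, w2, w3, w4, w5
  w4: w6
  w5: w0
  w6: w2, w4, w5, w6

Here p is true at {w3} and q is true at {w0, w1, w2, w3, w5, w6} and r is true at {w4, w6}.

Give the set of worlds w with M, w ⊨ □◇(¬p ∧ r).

w0: successors {w2}; ◇(¬p ∧ r) there: w2:F. ✗
w1: successors {w6}; ◇(¬p ∧ r) there: w6:T. ✓
w2: successors {w0, w3, w5}; ◇(¬p ∧ r) there: w0:F, w3:T, w5:F. ✗
w3: successors {w1, w2, w3, w4, w5}; ◇(¬p ∧ r) there: w1:T, w2:F, w3:T, w4:T, w5:F. ✗
w4: successors {w6}; ◇(¬p ∧ r) there: w6:T. ✓
w5: successors {w0}; ◇(¬p ∧ r) there: w0:F. ✗
w6: successors {w2, w4, w5, w6}; ◇(¬p ∧ r) there: w2:F, w4:T, w5:F, w6:T. ✗

{w1, w4}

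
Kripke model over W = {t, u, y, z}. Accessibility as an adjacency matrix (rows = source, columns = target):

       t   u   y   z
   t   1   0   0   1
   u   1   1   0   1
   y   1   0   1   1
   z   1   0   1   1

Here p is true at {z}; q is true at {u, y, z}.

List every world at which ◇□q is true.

∅

t: successors {t, z}; □q there: t:F, z:F. ✗
u: successors {t, u, z}; □q there: t:F, u:F, z:F. ✗
y: successors {t, y, z}; □q there: t:F, y:F, z:F. ✗
z: successors {t, y, z}; □q there: t:F, y:F, z:F. ✗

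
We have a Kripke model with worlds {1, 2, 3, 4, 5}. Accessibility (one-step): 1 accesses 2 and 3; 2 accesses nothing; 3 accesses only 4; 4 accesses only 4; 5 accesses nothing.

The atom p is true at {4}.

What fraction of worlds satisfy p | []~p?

4/5

1: p is F, []~p is T. ✓
2: p is F, []~p is T. ✓
3: p is F, []~p is F. ✗
4: p is T, []~p is F. ✓
5: p is F, []~p is T. ✓
That's 4 of 5 worlds, so 4/5.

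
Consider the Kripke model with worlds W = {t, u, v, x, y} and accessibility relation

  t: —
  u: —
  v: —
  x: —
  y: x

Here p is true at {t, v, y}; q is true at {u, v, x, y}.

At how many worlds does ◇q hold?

t: no successors, so ◇q fails. ✗
u: no successors, so ◇q fails. ✗
v: no successors, so ◇q fails. ✗
x: no successors, so ◇q fails. ✗
y: successors {x}; q there: x:T. ✓
Satisfying worlds: {y}.

1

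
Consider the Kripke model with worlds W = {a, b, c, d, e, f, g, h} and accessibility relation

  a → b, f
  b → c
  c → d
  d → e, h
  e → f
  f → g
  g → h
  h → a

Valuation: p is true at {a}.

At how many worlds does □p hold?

1

a: successors {b, f}; p there: b:F, f:F. ✗
b: successors {c}; p there: c:F. ✗
c: successors {d}; p there: d:F. ✗
d: successors {e, h}; p there: e:F, h:F. ✗
e: successors {f}; p there: f:F. ✗
f: successors {g}; p there: g:F. ✗
g: successors {h}; p there: h:F. ✗
h: successors {a}; p there: a:T. ✓
Satisfying worlds: {h}.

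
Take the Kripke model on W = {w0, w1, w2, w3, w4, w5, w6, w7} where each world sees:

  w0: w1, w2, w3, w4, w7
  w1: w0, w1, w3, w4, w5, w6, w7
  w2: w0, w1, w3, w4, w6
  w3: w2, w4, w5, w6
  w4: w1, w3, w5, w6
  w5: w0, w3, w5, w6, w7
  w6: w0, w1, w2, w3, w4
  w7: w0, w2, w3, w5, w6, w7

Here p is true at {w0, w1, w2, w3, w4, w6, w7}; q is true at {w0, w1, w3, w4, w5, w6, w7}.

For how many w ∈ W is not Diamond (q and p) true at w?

0

w0: Diamond (q and p) is T. ✗
w1: Diamond (q and p) is T. ✗
w2: Diamond (q and p) is T. ✗
w3: Diamond (q and p) is T. ✗
w4: Diamond (q and p) is T. ✗
w5: Diamond (q and p) is T. ✗
w6: Diamond (q and p) is T. ✗
w7: Diamond (q and p) is T. ✗
Satisfying worlds: ∅.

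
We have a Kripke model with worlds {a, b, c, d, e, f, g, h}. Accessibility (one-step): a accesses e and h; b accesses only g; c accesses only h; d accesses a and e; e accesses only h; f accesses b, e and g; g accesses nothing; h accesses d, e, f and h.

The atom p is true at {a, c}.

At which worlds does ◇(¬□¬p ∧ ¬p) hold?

{h}

a: successors {e, h}; ¬□¬p ∧ ¬p there: e:F, h:F. ✗
b: successors {g}; ¬□¬p ∧ ¬p there: g:F. ✗
c: successors {h}; ¬□¬p ∧ ¬p there: h:F. ✗
d: successors {a, e}; ¬□¬p ∧ ¬p there: a:F, e:F. ✗
e: successors {h}; ¬□¬p ∧ ¬p there: h:F. ✗
f: successors {b, e, g}; ¬□¬p ∧ ¬p there: b:F, e:F, g:F. ✗
g: no successors, so ◇(¬□¬p ∧ ¬p) fails. ✗
h: successors {d, e, f, h}; ¬□¬p ∧ ¬p there: d:T, e:F, f:F, h:F. ✓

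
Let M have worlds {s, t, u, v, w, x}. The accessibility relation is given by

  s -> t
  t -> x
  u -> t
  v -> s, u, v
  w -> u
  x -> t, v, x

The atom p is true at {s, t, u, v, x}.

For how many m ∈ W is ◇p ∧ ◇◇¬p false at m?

6

s: ◇p is T, ◇◇¬p is F. ✗
t: ◇p is T, ◇◇¬p is F. ✗
u: ◇p is T, ◇◇¬p is F. ✗
v: ◇p is T, ◇◇¬p is F. ✗
w: ◇p is T, ◇◇¬p is F. ✗
x: ◇p is T, ◇◇¬p is F. ✗
Satisfying worlds: ∅.
So ◇p ∧ ◇◇¬p fails at the other 6 worlds.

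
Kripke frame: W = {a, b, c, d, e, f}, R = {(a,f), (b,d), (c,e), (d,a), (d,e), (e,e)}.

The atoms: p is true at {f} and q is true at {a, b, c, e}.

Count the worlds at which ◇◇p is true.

1

a: successors {f}; ◇p there: f:F. ✗
b: successors {d}; ◇p there: d:F. ✗
c: successors {e}; ◇p there: e:F. ✗
d: successors {a, e}; ◇p there: a:T, e:F. ✓
e: successors {e}; ◇p there: e:F. ✗
f: no successors, so ◇◇p fails. ✗
Satisfying worlds: {d}.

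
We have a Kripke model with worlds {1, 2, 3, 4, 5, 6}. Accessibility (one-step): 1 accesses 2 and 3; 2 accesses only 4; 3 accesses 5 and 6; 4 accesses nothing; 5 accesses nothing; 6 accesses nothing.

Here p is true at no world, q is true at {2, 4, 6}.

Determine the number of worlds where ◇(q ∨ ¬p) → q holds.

1: ◇(q ∨ ¬p) is T, q is F. ✗
2: ◇(q ∨ ¬p) is T, q is T. ✓
3: ◇(q ∨ ¬p) is T, q is F. ✗
4: ◇(q ∨ ¬p) is F, q is T. ✓
5: ◇(q ∨ ¬p) is F, q is F. ✓
6: ◇(q ∨ ¬p) is F, q is T. ✓
Satisfying worlds: {2, 4, 5, 6}.

4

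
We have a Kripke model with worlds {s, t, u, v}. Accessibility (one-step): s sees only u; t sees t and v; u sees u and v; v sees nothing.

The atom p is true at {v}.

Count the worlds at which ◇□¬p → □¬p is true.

2

s: ◇□¬p is F, □¬p is T. ✓
t: ◇□¬p is T, □¬p is F. ✗
u: ◇□¬p is T, □¬p is F. ✗
v: ◇□¬p is F, □¬p is T. ✓
Satisfying worlds: {s, v}.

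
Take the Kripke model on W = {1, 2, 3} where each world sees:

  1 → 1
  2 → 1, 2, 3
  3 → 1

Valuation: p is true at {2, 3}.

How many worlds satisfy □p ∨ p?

2

1: □p is F, p is F. ✗
2: □p is F, p is T. ✓
3: □p is F, p is T. ✓
Satisfying worlds: {2, 3}.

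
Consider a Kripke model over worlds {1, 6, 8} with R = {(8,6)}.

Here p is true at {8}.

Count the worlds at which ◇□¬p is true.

1: no successors, so ◇□¬p fails. ✗
6: no successors, so ◇□¬p fails. ✗
8: successors {6}; □¬p there: 6:T. ✓
Satisfying worlds: {8}.

1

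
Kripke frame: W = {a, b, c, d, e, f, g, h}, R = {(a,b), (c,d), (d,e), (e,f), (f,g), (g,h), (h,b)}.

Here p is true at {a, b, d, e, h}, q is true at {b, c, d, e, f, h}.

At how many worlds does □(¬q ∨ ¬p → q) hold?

a: successors {b}; ¬q ∨ ¬p → q there: b:T. ✓
b: no successors, so □(¬q ∨ ¬p → q) holds vacuously. ✓
c: successors {d}; ¬q ∨ ¬p → q there: d:T. ✓
d: successors {e}; ¬q ∨ ¬p → q there: e:T. ✓
e: successors {f}; ¬q ∨ ¬p → q there: f:T. ✓
f: successors {g}; ¬q ∨ ¬p → q there: g:F. ✗
g: successors {h}; ¬q ∨ ¬p → q there: h:T. ✓
h: successors {b}; ¬q ∨ ¬p → q there: b:T. ✓
Satisfying worlds: {a, b, c, d, e, g, h}.

7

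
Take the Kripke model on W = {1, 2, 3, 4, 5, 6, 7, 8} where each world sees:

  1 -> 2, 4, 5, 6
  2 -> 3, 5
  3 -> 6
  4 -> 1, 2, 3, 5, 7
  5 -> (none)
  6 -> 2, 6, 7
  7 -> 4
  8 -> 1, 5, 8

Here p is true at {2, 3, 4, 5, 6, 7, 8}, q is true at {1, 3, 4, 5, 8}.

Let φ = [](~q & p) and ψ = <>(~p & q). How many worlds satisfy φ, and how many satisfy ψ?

3 and 2

For [](~q & p):
1: successors {2, 4, 5, 6}; ~q & p there: 2:T, 4:F, 5:F, 6:T. ✗
2: successors {3, 5}; ~q & p there: 3:F, 5:F. ✗
3: successors {6}; ~q & p there: 6:T. ✓
4: successors {1, 2, 3, 5, 7}; ~q & p there: 1:F, 2:T, 3:F, 5:F, 7:T. ✗
5: no successors, so [](~q & p) holds vacuously. ✓
6: successors {2, 6, 7}; ~q & p there: 2:T, 6:T, 7:T. ✓
7: successors {4}; ~q & p there: 4:F. ✗
8: successors {1, 5, 8}; ~q & p there: 1:F, 5:F, 8:F. ✗
— 3 worlds.
For <>(~p & q):
1: successors {2, 4, 5, 6}; ~p & q there: 2:F, 4:F, 5:F, 6:F. ✗
2: successors {3, 5}; ~p & q there: 3:F, 5:F. ✗
3: successors {6}; ~p & q there: 6:F. ✗
4: successors {1, 2, 3, 5, 7}; ~p & q there: 1:T, 2:F, 3:F, 5:F, 7:F. ✓
5: no successors, so <>(~p & q) fails. ✗
6: successors {2, 6, 7}; ~p & q there: 2:F, 6:F, 7:F. ✗
7: successors {4}; ~p & q there: 4:F. ✗
8: successors {1, 5, 8}; ~p & q there: 1:T, 5:F, 8:F. ✓
— 2 worlds.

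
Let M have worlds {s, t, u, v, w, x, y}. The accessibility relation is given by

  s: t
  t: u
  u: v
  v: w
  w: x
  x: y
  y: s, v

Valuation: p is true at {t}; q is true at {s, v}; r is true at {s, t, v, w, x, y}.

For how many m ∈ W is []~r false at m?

s: successors {t}; ~r there: t:F. ✗
t: successors {u}; ~r there: u:T. ✓
u: successors {v}; ~r there: v:F. ✗
v: successors {w}; ~r there: w:F. ✗
w: successors {x}; ~r there: x:F. ✗
x: successors {y}; ~r there: y:F. ✗
y: successors {s, v}; ~r there: s:F, v:F. ✗
Satisfying worlds: {t}.
So []~r fails at the other 6 worlds.

6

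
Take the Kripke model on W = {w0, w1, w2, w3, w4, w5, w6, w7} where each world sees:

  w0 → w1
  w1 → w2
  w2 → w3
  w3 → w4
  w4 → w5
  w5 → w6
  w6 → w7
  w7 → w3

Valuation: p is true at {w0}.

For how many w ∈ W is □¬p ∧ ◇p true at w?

w0: □¬p is T, ◇p is F. ✗
w1: □¬p is T, ◇p is F. ✗
w2: □¬p is T, ◇p is F. ✗
w3: □¬p is T, ◇p is F. ✗
w4: □¬p is T, ◇p is F. ✗
w5: □¬p is T, ◇p is F. ✗
w6: □¬p is T, ◇p is F. ✗
w7: □¬p is T, ◇p is F. ✗
Satisfying worlds: ∅.

0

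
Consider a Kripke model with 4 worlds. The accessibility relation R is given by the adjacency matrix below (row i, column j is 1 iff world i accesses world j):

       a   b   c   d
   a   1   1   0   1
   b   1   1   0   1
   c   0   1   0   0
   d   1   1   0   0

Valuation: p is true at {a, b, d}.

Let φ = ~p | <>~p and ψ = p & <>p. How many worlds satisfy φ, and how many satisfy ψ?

For ~p | <>~p:
a: ~p is F, <>~p is F. ✗
b: ~p is F, <>~p is F. ✗
c: ~p is T, <>~p is F. ✓
d: ~p is F, <>~p is F. ✗
— 1 world.
For p & <>p:
a: p is T, <>p is T. ✓
b: p is T, <>p is T. ✓
c: p is F, <>p is T. ✗
d: p is T, <>p is T. ✓
— 3 worlds.

1 and 3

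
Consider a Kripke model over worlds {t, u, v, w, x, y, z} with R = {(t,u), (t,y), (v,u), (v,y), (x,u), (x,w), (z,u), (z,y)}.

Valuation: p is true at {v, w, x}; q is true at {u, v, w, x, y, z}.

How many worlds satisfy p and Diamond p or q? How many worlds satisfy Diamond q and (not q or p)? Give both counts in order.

6 and 3

For p and Diamond p or q:
t: p and Diamond p is F, q is F. ✗
u: p and Diamond p is F, q is T. ✓
v: p and Diamond p is F, q is T. ✓
w: p and Diamond p is F, q is T. ✓
x: p and Diamond p is T, q is T. ✓
y: p and Diamond p is F, q is T. ✓
z: p and Diamond p is F, q is T. ✓
— 6 worlds.
For Diamond q and (not q or p):
t: Diamond q is T, not q or p is T. ✓
u: Diamond q is F, not q or p is F. ✗
v: Diamond q is T, not q or p is T. ✓
w: Diamond q is F, not q or p is T. ✗
x: Diamond q is T, not q or p is T. ✓
y: Diamond q is F, not q or p is F. ✗
z: Diamond q is T, not q or p is F. ✗
— 3 worlds.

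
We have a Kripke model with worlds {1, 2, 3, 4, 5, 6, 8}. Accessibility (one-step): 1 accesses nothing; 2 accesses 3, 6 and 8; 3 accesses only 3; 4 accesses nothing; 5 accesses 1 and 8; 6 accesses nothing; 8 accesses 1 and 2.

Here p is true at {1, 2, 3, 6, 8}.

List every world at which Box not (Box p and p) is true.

{1, 4, 6}

1: no successors, so Box not (Box p and p) holds vacuously. ✓
2: successors {3, 6, 8}; not (Box p and p) there: 3:F, 6:F, 8:F. ✗
3: successors {3}; not (Box p and p) there: 3:F. ✗
4: no successors, so Box not (Box p and p) holds vacuously. ✓
5: successors {1, 8}; not (Box p and p) there: 1:F, 8:F. ✗
6: no successors, so Box not (Box p and p) holds vacuously. ✓
8: successors {1, 2}; not (Box p and p) there: 1:F, 2:F. ✗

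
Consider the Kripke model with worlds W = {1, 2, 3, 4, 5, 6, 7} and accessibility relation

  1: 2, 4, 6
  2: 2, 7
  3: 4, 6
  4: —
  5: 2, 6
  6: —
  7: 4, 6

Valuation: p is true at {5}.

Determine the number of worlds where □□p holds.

4

1: successors {2, 4, 6}; □p there: 2:F, 4:T, 6:T. ✗
2: successors {2, 7}; □p there: 2:F, 7:F. ✗
3: successors {4, 6}; □p there: 4:T, 6:T. ✓
4: no successors, so □□p holds vacuously. ✓
5: successors {2, 6}; □p there: 2:F, 6:T. ✗
6: no successors, so □□p holds vacuously. ✓
7: successors {4, 6}; □p there: 4:T, 6:T. ✓
Satisfying worlds: {3, 4, 6, 7}.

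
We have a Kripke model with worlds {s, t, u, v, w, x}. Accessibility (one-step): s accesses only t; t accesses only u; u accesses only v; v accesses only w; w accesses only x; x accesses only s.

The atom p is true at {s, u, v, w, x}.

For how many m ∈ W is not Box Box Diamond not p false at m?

1

s: Box Box Diamond not p is F. ✓
t: Box Box Diamond not p is F. ✓
u: Box Box Diamond not p is F. ✓
v: Box Box Diamond not p is F. ✓
w: Box Box Diamond not p is T. ✗
x: Box Box Diamond not p is F. ✓
Satisfying worlds: {s, t, u, v, x}.
So not Box Box Diamond not p fails at the other 1 world.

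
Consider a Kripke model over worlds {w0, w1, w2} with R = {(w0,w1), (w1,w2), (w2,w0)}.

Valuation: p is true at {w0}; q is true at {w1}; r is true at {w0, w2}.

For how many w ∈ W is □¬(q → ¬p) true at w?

0

w0: successors {w1}; ¬(q → ¬p) there: w1:F. ✗
w1: successors {w2}; ¬(q → ¬p) there: w2:F. ✗
w2: successors {w0}; ¬(q → ¬p) there: w0:F. ✗
Satisfying worlds: ∅.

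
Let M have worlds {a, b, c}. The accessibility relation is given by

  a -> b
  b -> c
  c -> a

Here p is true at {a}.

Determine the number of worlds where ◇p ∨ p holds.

a: ◇p is F, p is T. ✓
b: ◇p is F, p is F. ✗
c: ◇p is T, p is F. ✓
Satisfying worlds: {a, c}.

2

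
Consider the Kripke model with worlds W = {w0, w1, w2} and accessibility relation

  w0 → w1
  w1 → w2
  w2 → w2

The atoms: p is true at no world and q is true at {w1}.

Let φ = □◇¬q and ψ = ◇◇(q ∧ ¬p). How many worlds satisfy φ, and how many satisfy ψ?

For □◇¬q:
w0: successors {w1}; ◇¬q there: w1:T. ✓
w1: successors {w2}; ◇¬q there: w2:T. ✓
w2: successors {w2}; ◇¬q there: w2:T. ✓
— 3 worlds.
For ◇◇(q ∧ ¬p):
w0: successors {w1}; ◇(q ∧ ¬p) there: w1:F. ✗
w1: successors {w2}; ◇(q ∧ ¬p) there: w2:F. ✗
w2: successors {w2}; ◇(q ∧ ¬p) there: w2:F. ✗
— 0 worlds.

3 and 0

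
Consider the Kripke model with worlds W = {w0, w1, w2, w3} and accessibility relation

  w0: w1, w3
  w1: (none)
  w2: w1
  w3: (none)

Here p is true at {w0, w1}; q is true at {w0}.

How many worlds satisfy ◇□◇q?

w0: successors {w1, w3}; □◇q there: w1:T, w3:T. ✓
w1: no successors, so ◇□◇q fails. ✗
w2: successors {w1}; □◇q there: w1:T. ✓
w3: no successors, so ◇□◇q fails. ✗
Satisfying worlds: {w0, w2}.

2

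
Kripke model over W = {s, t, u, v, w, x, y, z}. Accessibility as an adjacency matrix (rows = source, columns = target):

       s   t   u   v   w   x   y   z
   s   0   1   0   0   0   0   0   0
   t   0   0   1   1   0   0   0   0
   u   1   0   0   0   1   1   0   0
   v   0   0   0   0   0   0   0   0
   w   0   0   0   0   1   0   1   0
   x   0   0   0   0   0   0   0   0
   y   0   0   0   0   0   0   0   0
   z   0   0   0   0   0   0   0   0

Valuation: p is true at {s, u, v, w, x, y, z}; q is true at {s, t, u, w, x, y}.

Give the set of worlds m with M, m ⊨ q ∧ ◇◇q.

{s, t, u, w}

s: q is T, ◇◇q is T. ✓
t: q is T, ◇◇q is T. ✓
u: q is T, ◇◇q is T. ✓
v: q is F, ◇◇q is F. ✗
w: q is T, ◇◇q is T. ✓
x: q is T, ◇◇q is F. ✗
y: q is T, ◇◇q is F. ✗
z: q is F, ◇◇q is F. ✗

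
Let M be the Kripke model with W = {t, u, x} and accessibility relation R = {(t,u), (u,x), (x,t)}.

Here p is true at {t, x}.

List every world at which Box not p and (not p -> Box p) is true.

{t}

t: Box not p is T, not p -> Box p is T. ✓
u: Box not p is F, not p -> Box p is T. ✗
x: Box not p is F, not p -> Box p is T. ✗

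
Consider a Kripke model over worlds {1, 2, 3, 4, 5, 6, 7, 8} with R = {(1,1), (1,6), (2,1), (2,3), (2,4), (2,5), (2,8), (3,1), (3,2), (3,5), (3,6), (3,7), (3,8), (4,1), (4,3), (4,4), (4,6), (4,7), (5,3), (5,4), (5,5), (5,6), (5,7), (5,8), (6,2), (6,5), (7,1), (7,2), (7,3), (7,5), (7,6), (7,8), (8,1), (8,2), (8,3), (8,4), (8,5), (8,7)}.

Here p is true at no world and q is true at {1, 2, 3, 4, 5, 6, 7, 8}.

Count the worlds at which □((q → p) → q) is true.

1: successors {1, 6}; (q → p) → q there: 1:T, 6:T. ✓
2: successors {1, 3, 4, 5, 8}; (q → p) → q there: 1:T, 3:T, 4:T, 5:T, 8:T. ✓
3: successors {1, 2, 5, 6, 7, 8}; (q → p) → q there: 1:T, 2:T, 5:T, 6:T, 7:T, 8:T. ✓
4: successors {1, 3, 4, 6, 7}; (q → p) → q there: 1:T, 3:T, 4:T, 6:T, 7:T. ✓
5: successors {3, 4, 5, 6, 7, 8}; (q → p) → q there: 3:T, 4:T, 5:T, 6:T, 7:T, 8:T. ✓
6: successors {2, 5}; (q → p) → q there: 2:T, 5:T. ✓
7: successors {1, 2, 3, 5, 6, 8}; (q → p) → q there: 1:T, 2:T, 3:T, 5:T, 6:T, 8:T. ✓
8: successors {1, 2, 3, 4, 5, 7}; (q → p) → q there: 1:T, 2:T, 3:T, 4:T, 5:T, 7:T. ✓
Satisfying worlds: {1, 2, 3, 4, 5, 6, 7, 8}.

8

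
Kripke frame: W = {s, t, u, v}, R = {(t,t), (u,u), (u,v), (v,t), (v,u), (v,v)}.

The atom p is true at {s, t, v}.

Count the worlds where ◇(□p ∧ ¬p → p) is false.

1

s: no successors, so ◇(□p ∧ ¬p → p) fails. ✗
t: successors {t}; □p ∧ ¬p → p there: t:T. ✓
u: successors {u, v}; □p ∧ ¬p → p there: u:T, v:T. ✓
v: successors {t, u, v}; □p ∧ ¬p → p there: t:T, u:T, v:T. ✓
Satisfying worlds: {t, u, v}.
So ◇(□p ∧ ¬p → p) fails at the other 1 world.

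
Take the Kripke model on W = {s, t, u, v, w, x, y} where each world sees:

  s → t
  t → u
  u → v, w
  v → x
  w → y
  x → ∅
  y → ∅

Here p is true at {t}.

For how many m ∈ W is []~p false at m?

1

s: successors {t}; ~p there: t:F. ✗
t: successors {u}; ~p there: u:T. ✓
u: successors {v, w}; ~p there: v:T, w:T. ✓
v: successors {x}; ~p there: x:T. ✓
w: successors {y}; ~p there: y:T. ✓
x: no successors, so []~p holds vacuously. ✓
y: no successors, so []~p holds vacuously. ✓
Satisfying worlds: {t, u, v, w, x, y}.
So []~p fails at the other 1 world.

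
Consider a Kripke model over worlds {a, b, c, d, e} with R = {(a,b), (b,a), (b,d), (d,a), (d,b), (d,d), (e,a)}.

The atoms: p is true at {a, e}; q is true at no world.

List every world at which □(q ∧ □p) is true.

a: successors {b}; q ∧ □p there: b:F. ✗
b: successors {a, d}; q ∧ □p there: a:F, d:F. ✗
c: no successors, so □(q ∧ □p) holds vacuously. ✓
d: successors {a, b, d}; q ∧ □p there: a:F, b:F, d:F. ✗
e: successors {a}; q ∧ □p there: a:F. ✗

{c}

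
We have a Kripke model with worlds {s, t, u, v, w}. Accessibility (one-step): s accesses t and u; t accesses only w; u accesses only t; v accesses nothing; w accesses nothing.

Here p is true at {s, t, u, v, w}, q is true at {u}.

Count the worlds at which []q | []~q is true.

4

s: []q is F, []~q is F. ✗
t: []q is F, []~q is T. ✓
u: []q is F, []~q is T. ✓
v: []q is T, []~q is T. ✓
w: []q is T, []~q is T. ✓
Satisfying worlds: {t, u, v, w}.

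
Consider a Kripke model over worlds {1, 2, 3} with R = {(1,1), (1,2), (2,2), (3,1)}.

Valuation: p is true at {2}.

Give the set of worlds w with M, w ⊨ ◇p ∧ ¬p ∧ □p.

∅

1: ◇p is T, ¬p ∧ □p is F. ✗
2: ◇p is T, ¬p ∧ □p is F. ✗
3: ◇p is F, ¬p ∧ □p is F. ✗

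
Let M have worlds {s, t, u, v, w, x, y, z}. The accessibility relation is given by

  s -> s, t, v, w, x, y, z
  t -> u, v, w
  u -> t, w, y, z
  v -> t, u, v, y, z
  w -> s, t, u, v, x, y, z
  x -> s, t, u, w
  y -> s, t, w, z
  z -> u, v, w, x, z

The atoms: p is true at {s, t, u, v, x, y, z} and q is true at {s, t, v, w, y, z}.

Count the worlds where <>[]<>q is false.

0

s: successors {s, t, v, w, x, y, z}; []<>q there: s:T, t:T, v:T, w:T, x:T, y:T, z:T. ✓
t: successors {u, v, w}; []<>q there: u:T, v:T, w:T. ✓
u: successors {t, w, y, z}; []<>q there: t:T, w:T, y:T, z:T. ✓
v: successors {t, u, v, y, z}; []<>q there: t:T, u:T, v:T, y:T, z:T. ✓
w: successors {s, t, u, v, x, y, z}; []<>q there: s:T, t:T, u:T, v:T, x:T, y:T, z:T. ✓
x: successors {s, t, u, w}; []<>q there: s:T, t:T, u:T, w:T. ✓
y: successors {s, t, w, z}; []<>q there: s:T, t:T, w:T, z:T. ✓
z: successors {u, v, w, x, z}; []<>q there: u:T, v:T, w:T, x:T, z:T. ✓
Satisfying worlds: {s, t, u, v, w, x, y, z}.
So <>[]<>q fails at the other 0 worlds.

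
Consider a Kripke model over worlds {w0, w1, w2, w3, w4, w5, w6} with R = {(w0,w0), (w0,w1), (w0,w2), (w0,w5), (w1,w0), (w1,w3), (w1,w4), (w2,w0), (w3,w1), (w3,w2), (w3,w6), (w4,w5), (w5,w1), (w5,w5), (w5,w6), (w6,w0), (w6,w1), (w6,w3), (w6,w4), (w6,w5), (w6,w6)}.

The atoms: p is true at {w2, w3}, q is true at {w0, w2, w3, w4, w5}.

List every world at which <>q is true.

{w0, w1, w2, w3, w4, w5, w6}

w0: successors {w0, w1, w2, w5}; q there: w0:T, w1:F, w2:T, w5:T. ✓
w1: successors {w0, w3, w4}; q there: w0:T, w3:T, w4:T. ✓
w2: successors {w0}; q there: w0:T. ✓
w3: successors {w1, w2, w6}; q there: w1:F, w2:T, w6:F. ✓
w4: successors {w5}; q there: w5:T. ✓
w5: successors {w1, w5, w6}; q there: w1:F, w5:T, w6:F. ✓
w6: successors {w0, w1, w3, w4, w5, w6}; q there: w0:T, w1:F, w3:T, w4:T, w5:T, w6:F. ✓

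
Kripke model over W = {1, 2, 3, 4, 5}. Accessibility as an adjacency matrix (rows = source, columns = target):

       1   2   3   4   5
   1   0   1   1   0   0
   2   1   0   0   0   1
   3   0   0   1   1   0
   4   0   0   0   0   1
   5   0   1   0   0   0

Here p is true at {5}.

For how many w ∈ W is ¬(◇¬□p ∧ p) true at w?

4

1: ◇¬□p ∧ p is F. ✓
2: ◇¬□p ∧ p is F. ✓
3: ◇¬□p ∧ p is F. ✓
4: ◇¬□p ∧ p is F. ✓
5: ◇¬□p ∧ p is T. ✗
Satisfying worlds: {1, 2, 3, 4}.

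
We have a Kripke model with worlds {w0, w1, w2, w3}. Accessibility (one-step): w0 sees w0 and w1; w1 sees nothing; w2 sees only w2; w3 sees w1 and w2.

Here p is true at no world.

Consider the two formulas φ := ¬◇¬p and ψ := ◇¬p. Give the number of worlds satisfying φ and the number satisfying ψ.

1 and 3

For ¬◇¬p:
w0: ◇¬p is T. ✗
w1: ◇¬p is F. ✓
w2: ◇¬p is T. ✗
w3: ◇¬p is T. ✗
— 1 world.
For ◇¬p:
w0: successors {w0, w1}; ¬p there: w0:T, w1:T. ✓
w1: no successors, so ◇¬p fails. ✗
w2: successors {w2}; ¬p there: w2:T. ✓
w3: successors {w1, w2}; ¬p there: w1:T, w2:T. ✓
— 3 worlds.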